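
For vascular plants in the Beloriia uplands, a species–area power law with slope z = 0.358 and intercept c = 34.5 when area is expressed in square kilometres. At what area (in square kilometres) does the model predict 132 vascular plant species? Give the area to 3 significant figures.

42.4 square kilometres

132 = 34.5 × A^0.358  ⇒  A^0.358 = 132/34.5 = 3.826
ln A = ln(3.826) / 0.358 = 1.3418 / 0.358 = 3.7482
A = e^3.7482 ≈ 42.44 square kilometres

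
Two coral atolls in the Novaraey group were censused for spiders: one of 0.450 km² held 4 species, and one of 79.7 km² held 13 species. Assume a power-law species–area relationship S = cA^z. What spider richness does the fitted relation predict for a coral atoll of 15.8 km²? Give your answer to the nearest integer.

z = ln(13/4) / ln(79.7/0.45) = 1.1787 / 5.1768 = 0.2277
c = 4 / 0.45^0.2277 = 4 / 0.8338 = 4.798
S₃ = 4.798 × 15.8^0.2277 = 4.798 × 1.875 ≈ 8.993

9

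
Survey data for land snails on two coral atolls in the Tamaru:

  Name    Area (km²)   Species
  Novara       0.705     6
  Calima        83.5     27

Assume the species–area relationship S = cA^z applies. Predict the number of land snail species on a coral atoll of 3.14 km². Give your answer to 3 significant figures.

9.61

z = ln(27/6) / ln(83.5/0.705) = 1.5041 / 4.7744 = 0.3150
c = 6 / 0.705^0.3150 = 6 / 0.8957 = 6.698
S₃ = 6.698 × 3.14^0.3150 = 6.698 × 1.434 ≈ 9.606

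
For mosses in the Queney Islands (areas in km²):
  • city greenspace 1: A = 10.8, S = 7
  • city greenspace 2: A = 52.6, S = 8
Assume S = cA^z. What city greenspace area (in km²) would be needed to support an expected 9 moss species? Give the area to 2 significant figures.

210 km²

z = ln(8/7) / ln(52.6/10.8) = 0.1335 / 1.5832 = 0.0843
c = 7 / 10.8^0.0843 = 7 / 1.222 = 5.727
A = (9/5.727)^(1/0.0843) ⇒ ln A = ln(1.571)/0.0843 = 5.3592
A = e^5.3592 ≈ 212.5 km²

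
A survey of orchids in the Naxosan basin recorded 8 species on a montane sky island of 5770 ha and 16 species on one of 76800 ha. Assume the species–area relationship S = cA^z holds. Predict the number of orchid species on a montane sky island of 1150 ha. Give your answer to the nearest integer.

5

z = ln(16/8) / ln(76800/5770) = 0.6931 / 2.5885 = 0.2678
c = 8 / 5770^0.2678 = 8 / 10.17 = 0.7869
S₃ = 0.7869 × 1150^0.2678 = 0.7869 × 6.601 ≈ 5.194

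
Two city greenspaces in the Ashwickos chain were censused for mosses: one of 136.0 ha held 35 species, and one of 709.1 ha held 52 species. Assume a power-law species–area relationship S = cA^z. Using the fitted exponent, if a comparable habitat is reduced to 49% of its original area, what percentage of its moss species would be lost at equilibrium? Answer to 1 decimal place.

z = ln(52/35) / ln(709.1/136) = 0.3959 / 1.6513 = 0.2397
S_new/S_old = (A_new/A_old)^z = 0.49^0.2397 = exp(0.2397 × -0.7133) = 0.8428
Fraction lost = 1 − 0.8428 = 0.1572

15.7%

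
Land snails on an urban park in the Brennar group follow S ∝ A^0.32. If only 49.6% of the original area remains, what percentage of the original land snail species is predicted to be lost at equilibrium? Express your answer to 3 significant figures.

S_new/S_old = (A_new/A_old)^z = 0.496^0.32
= exp(0.32 × ln 0.496) = exp(0.32 × -0.7012) = exp(-0.2244) ≈ 0.799
Fraction lost = 1 − 0.799 = 0.201

20.1%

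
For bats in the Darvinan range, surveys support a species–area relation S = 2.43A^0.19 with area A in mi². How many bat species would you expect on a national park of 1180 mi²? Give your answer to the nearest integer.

9 species

S = 2.43 × 1180^0.19 = 2.43 × 3.834 ≈ 9.317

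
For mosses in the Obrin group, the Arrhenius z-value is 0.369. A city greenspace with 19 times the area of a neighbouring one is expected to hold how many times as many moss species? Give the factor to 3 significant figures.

2.96

S₂/S₁ = (A₂/A₁)^z = 19^0.369
ln(S₂/S₁) = 0.369 × ln 19 = 0.369 × 2.9444 = 1.0865
S₂/S₁ = e^1.0865 ≈ 2.964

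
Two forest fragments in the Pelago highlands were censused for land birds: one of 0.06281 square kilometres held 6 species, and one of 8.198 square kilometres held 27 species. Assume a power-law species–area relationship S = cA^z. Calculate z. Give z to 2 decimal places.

Taking logs: ln S = ln c + z ln A, so z = (ln S₂ − ln S₁)/(ln A₂ − ln A₁).
z = ln(27/6) / ln(8.198/0.06281) = ln(4.5) / ln(130.5) = 1.5041 / 4.8715 = 0.3087

0.31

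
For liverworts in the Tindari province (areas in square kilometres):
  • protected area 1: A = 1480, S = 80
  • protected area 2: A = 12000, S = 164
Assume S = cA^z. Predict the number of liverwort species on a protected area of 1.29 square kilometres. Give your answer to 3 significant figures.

7.14

z = ln(164/80) / ln(12000/1480) = 0.7178 / 2.0929 = 0.3430
c = 80 / 1480^0.3430 = 80 / 12.23 = 6.542
S₃ = 6.542 × 1.29^0.3430 = 6.542 × 1.091 ≈ 7.139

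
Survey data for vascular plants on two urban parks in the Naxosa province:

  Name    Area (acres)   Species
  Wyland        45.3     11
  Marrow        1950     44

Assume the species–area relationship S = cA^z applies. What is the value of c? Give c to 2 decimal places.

2.70

z = ln(S₂/S₁) / ln(A₂/A₁) = ln(44/11) / ln(1950/45.3) = 1.3863 / 3.7623 = 0.3685
c = S₁ / A₁^z = 11 / 45.3^0.3685 = 11 / 4.076 = 2.699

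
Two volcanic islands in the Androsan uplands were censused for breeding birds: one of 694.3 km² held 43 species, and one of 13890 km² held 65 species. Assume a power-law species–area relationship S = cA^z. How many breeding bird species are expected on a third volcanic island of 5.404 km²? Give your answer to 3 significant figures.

z = ln(65/43) / ln(13890/694.3) = 0.4132 / 2.9960 = 0.1379
c = 43 / 694.3^0.1379 = 43 / 2.465 = 17.44
S₃ = 17.44 × 5.404^0.1379 = 17.44 × 1.262 ≈ 22.01

22.0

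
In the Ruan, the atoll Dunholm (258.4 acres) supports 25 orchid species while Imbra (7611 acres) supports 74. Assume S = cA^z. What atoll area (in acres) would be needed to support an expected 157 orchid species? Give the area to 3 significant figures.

79400 acres

z = ln(74/25) / ln(7611/258.4) = 1.0852 / 3.3828 = 0.3208
c = 25 / 258.4^0.3208 = 25 / 5.941 = 4.208
A = (157/4.208)^(1/0.3208) ⇒ ln A = ln(37.31)/0.3208 = 11.2821
A = e^11.2821 ≈ 79389 acres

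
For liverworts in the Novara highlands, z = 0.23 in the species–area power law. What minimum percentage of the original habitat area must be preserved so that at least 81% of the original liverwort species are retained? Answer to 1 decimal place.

Need (A_new/A_old)^0.23 = 0.81, so A_new/A_old = 0.81^(1/0.23) = 0.81^4.348
ln(A_new/A_old) = ln 0.81 / 0.23 = -0.2107 / 0.23 = -0.9162
A_new/A_old = e^-0.9162 ≈ 0.4

40.0%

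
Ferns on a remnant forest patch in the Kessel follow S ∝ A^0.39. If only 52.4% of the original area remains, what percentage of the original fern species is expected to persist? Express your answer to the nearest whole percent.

78%

S_new/S_old = (A_new/A_old)^z = 0.524^0.39
= exp(0.39 × ln 0.524) = exp(0.39 × -0.6463) = exp(-0.2520) ≈ 0.7772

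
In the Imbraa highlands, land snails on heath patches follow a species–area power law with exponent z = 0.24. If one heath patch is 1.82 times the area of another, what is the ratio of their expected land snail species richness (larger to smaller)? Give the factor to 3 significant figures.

1.15

S₂/S₁ = (A₂/A₁)^z = 1.82^0.24
ln(S₂/S₁) = 0.24 × ln 1.82 = 0.24 × 0.5988 = 0.1437
S₂/S₁ = e^0.1437 ≈ 1.155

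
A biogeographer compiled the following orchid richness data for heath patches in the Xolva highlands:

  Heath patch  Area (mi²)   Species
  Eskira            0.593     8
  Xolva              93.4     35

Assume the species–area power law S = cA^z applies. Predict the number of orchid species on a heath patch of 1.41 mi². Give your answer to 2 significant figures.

10

z = ln(35/8) / ln(93.4/0.593) = 1.4759 / 5.0595 = 0.2917
c = 8 / 0.593^0.2917 = 8 / 0.8586 = 9.317
S₃ = 9.317 × 1.41^0.2917 = 9.317 × 1.105 ≈ 10.3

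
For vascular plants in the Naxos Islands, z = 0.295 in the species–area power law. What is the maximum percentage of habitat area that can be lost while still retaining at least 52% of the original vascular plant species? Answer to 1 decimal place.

89.1%

Need (A_new/A_old)^0.295 = 0.52, so A_new/A_old = 0.52^(1/0.295) = 0.52^3.39
ln(A_new/A_old) = ln 0.52 / 0.295 = -0.6539 / 0.295 = -2.2167
A_new/A_old = e^-2.2167 ≈ 0.109
Fraction that can be lost = 1 − 0.109 = 0.891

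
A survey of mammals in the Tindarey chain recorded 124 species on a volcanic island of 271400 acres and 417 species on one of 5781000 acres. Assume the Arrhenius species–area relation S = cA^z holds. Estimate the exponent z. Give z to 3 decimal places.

Taking logs: ln S = ln c + z ln A, so z = (ln S₂ − ln S₁)/(ln A₂ − ln A₁).
z = ln(417/124) / ln(5781000/271400) = ln(3.363) / ln(21.3) = 1.2128 / 3.0587 = 0.3965

0.397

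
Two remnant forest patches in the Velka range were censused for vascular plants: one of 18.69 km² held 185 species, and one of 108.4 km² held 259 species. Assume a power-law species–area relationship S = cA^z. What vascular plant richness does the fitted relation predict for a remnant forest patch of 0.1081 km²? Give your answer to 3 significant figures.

z = ln(259/185) / ln(108.4/18.69) = 0.3365 / 1.7578 = 0.1914
c = 185 / 18.69^0.1914 = 185 / 1.751 = 105.6
S₃ = 105.6 × 0.1081^0.1914 = 105.6 × 0.6532 ≈ 69

69.0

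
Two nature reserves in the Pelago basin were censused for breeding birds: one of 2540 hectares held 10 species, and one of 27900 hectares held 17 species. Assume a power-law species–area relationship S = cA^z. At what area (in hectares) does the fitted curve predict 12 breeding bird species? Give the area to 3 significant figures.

z = ln(17/10) / ln(27900/2540) = 0.5306 / 2.3965 = 0.2214
c = 10 / 2540^0.2214 = 10 / 5.674 = 1.762
A = (12/1.762)^(1/0.2214) ⇒ ln A = ln(6.809)/0.2214 = 8.6633
A = e^8.6633 ≈ 5787 hectares

5790 hectares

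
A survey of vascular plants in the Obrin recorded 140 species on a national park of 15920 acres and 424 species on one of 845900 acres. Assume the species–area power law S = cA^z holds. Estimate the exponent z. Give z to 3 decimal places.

0.279

Taking logs: ln S = ln c + z ln A, so z = (ln S₂ − ln S₁)/(ln A₂ − ln A₁).
z = ln(424/140) / ln(845900/15920) = ln(3.029) / ln(53.13) = 1.1081 / 3.9728 = 0.2789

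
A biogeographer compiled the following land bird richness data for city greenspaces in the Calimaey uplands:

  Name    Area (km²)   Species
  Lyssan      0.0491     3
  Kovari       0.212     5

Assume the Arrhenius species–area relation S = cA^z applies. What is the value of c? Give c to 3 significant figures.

z = ln(S₂/S₁) / ln(A₂/A₁) = ln(5/3) / ln(0.212/0.0491) = 0.5108 / 1.4627 = 0.3492
c = S₁ / A₁^z = 3 / 0.0491^0.3492 = 3 / 0.3491 = 8.595

8.59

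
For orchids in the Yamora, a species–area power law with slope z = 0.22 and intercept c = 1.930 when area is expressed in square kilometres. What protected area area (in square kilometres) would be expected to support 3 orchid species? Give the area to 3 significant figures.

3 = 1.93 × A^0.22  ⇒  A^0.22 = 3/1.93 = 1.554
ln A = ln(1.554) / 0.22 = 0.4411 / 0.22 = 2.0050
A = e^2.0050 ≈ 7.426 square kilometres

7.43 square kilometres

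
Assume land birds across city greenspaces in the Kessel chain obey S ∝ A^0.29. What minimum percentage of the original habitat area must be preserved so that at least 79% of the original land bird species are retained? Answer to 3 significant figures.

44.4%

Need (A_new/A_old)^0.29 = 0.79, so A_new/A_old = 0.79^(1/0.29) = 0.79^3.448
ln(A_new/A_old) = ln 0.79 / 0.29 = -0.2357 / 0.29 = -0.8128
A_new/A_old = e^-0.8128 ≈ 0.4436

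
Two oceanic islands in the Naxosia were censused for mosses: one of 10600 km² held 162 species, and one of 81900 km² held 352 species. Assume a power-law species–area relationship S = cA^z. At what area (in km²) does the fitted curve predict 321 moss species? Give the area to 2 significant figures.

z = ln(352/162) / ln(81900/10600) = 0.7760 / 2.0446 = 0.3795
c = 162 / 10600^0.3795 = 162 / 33.71 = 4.805
A = (321/4.805)^(1/0.3795) ⇒ ln A = ln(66.8)/0.3795 = 11.0704
A = e^11.0704 ≈ 64239 km²

64000 km²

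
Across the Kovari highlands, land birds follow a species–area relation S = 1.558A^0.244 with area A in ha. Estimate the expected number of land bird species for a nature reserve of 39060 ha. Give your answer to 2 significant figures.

S = 1.558 × 39060^0.244
ln S = ln 1.558 + 0.244 × ln 39060 = 0.4434 + 0.244 × 10.5729 = 3.0232
S = e^3.0232 ≈ 20.56

21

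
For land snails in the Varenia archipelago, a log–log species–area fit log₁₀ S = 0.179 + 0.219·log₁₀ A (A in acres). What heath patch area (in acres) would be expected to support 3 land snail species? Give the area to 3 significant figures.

3 = 1.51 × A^0.219  ⇒  A^0.219 = 3/1.51 = 1.987
ln A = ln(1.987) / 0.219 = 0.6864 / 0.219 = 3.1345
A = e^3.1345 ≈ 22.98 acres

23.0 acres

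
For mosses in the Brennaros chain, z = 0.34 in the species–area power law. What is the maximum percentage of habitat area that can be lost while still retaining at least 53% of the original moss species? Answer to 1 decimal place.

Need (A_new/A_old)^0.34 = 0.53, so A_new/A_old = 0.53^(1/0.34) = 0.53^2.941
ln(A_new/A_old) = ln 0.53 / 0.34 = -0.6349 / 0.34 = -1.8673
A_new/A_old = e^-1.8673 ≈ 0.1545
Fraction that can be lost = 1 − 0.1545 = 0.8455

84.5%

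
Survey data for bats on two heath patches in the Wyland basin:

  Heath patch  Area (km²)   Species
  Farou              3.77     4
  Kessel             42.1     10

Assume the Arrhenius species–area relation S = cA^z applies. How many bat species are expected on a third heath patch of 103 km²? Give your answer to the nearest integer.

14

z = ln(10/4) / ln(42.1/3.77) = 0.9163 / 2.4130 = 0.3797
c = 4 / 3.77^0.3797 = 4 / 1.655 = 2.417
S₃ = 2.417 × 103^0.3797 = 2.417 × 5.812 ≈ 14.05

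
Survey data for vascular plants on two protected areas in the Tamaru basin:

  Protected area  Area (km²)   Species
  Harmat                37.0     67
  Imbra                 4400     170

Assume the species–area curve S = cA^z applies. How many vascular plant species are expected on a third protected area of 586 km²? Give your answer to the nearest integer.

z = ln(170/67) / ln(4400/37) = 0.9311 / 4.7784 = 0.1949
c = 67 / 37^0.1949 = 67 / 2.021 = 33.15
S₃ = 33.15 × 586^0.1949 = 33.15 × 3.462 ≈ 114.8

115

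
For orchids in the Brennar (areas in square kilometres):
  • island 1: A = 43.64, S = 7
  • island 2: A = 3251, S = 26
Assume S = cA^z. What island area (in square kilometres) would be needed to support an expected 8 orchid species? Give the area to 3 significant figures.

67.7 square kilometres

z = ln(26/7) / ln(3251/43.64) = 1.3122 / 4.3107 = 0.3044
c = 7 / 43.64^0.3044 = 7 / 3.156 = 2.218
A = (8/2.218)^(1/0.3044) ⇒ ln A = ln(3.607)/0.3044 = 4.2146
A = e^4.2146 ≈ 67.67 square kilometres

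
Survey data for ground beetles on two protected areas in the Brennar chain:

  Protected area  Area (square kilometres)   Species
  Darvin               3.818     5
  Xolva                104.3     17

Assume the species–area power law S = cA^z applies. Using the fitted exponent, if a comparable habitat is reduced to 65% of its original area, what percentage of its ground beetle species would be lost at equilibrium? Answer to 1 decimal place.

z = ln(17/5) / ln(104.3/3.818) = 1.2238 / 3.3075 = 0.3700
S_new/S_old = (A_new/A_old)^z = 0.65^0.3700 = exp(0.3700 × -0.4308) = 0.8527
Fraction lost = 1 − 0.8527 = 0.1473

14.7%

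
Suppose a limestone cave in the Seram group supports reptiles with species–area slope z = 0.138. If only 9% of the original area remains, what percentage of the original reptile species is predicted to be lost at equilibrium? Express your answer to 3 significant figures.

S_new/S_old = (A_new/A_old)^z = 0.09^0.138
= exp(0.138 × ln 0.09) = exp(0.138 × -2.4079) = exp(-0.3323) ≈ 0.7173
Fraction lost = 1 − 0.7173 = 0.2827

28.3%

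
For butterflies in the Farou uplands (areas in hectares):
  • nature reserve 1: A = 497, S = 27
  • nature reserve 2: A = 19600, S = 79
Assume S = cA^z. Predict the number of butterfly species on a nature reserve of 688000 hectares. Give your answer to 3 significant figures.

z = ln(79/27) / ln(19600/497) = 1.0736 / 3.6747 = 0.2922
c = 27 / 497^0.2922 = 27 / 6.134 = 4.401
S₃ = 4.401 × 688000^0.2922 = 4.401 × 50.76 ≈ 223.4

223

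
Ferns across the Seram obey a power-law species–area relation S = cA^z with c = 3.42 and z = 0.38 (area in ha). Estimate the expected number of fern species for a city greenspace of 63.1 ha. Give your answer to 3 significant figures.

16.5

S = 3.42 × 63.1^0.38
ln S = ln 3.42 + 0.38 × ln 63.1 = 1.2296 + 0.38 × 4.1447 = 2.8046
S = e^2.8046 ≈ 16.52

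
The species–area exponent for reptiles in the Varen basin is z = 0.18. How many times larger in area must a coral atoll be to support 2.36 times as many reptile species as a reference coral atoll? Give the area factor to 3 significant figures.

(A₂/A₁)^0.18 = 2.36, so A₂/A₁ = 2.36^(1/0.18) = 2.36^5.556
ln(A₂/A₁) = ln 2.36 / 0.18 = 0.8587 / 0.18 = 4.7703
A₂/A₁ = e^4.7703 ≈ 118

118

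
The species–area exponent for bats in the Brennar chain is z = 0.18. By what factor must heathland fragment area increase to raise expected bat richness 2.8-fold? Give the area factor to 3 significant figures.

305

(A₂/A₁)^0.18 = 2.8, so A₂/A₁ = 2.8^(1/0.18) = 2.8^5.556
ln(A₂/A₁) = ln 2.8 / 0.18 = 1.0296 / 0.18 = 5.7201
A₂/A₁ = e^5.7201 ≈ 304.9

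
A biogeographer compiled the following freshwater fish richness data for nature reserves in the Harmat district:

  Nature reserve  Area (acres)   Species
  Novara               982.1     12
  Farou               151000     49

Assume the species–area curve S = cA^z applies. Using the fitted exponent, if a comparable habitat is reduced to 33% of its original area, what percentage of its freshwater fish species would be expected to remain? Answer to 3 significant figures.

73.4%

z = ln(49/12) / ln(151000/982.1) = 1.4069 / 5.0353 = 0.2794
S_new/S_old = (A_new/A_old)^z = 0.33^0.2794 = exp(0.2794 × -1.1087) = 0.7336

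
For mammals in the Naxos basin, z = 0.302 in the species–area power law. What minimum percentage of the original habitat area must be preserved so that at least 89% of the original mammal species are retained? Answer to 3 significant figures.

68.0%

Need (A_new/A_old)^0.302 = 0.89, so A_new/A_old = 0.89^(1/0.302) = 0.89^3.311
ln(A_new/A_old) = ln 0.89 / 0.302 = -0.1165 / 0.302 = -0.3859
A_new/A_old = e^-0.3859 ≈ 0.6799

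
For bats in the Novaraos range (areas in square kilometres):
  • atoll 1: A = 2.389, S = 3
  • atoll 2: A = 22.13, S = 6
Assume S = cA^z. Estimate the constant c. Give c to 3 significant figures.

2.29

z = ln(S₂/S₁) / ln(A₂/A₁) = ln(6/3) / ln(22.13/2.389) = 0.6931 / 2.2261 = 0.3114
c = S₁ / A₁^z = 3 / 2.389^0.3114 = 3 / 1.312 = 2.287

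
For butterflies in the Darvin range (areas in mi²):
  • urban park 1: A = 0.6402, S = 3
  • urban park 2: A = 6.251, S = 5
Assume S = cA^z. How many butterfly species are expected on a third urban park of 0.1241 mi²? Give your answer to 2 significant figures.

z = ln(5/3) / ln(6.251/0.6402) = 0.5108 / 2.2787 = 0.2242
c = 3 / 0.6402^0.2242 = 3 / 0.9049 = 3.315
S₃ = 3.315 × 0.1241^0.2242 = 3.315 × 0.6264 ≈ 2.077

2.1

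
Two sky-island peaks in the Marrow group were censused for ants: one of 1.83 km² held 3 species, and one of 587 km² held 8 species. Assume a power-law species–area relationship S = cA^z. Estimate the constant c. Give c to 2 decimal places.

2.71

z = ln(S₂/S₁) / ln(A₂/A₁) = ln(8/3) / ln(587/1.83) = 0.9808 / 5.7707 = 0.1700
c = S₁ / A₁^z = 3 / 1.83^0.1700 = 3 / 1.108 = 2.707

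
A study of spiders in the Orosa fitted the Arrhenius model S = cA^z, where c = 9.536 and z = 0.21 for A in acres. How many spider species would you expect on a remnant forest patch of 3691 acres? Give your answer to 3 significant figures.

53.5

S = 9.536 × 3691^0.21 = 9.536 × 5.612 ≈ 53.51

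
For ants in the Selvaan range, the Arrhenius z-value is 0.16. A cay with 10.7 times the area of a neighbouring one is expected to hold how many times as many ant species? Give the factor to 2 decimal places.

S₂/S₁ = (A₂/A₁)^z = 10.7^0.16
ln(S₂/S₁) = 0.16 × ln 10.7 = 0.16 × 2.3702 = 0.3792
S₂/S₁ = e^0.3792 ≈ 1.461

1.46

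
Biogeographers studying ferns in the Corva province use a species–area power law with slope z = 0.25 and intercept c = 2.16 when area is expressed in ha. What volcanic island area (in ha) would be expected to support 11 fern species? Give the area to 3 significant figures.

673 ha

11 = 2.16 × A^0.25  ⇒  A^0.25 = 11/2.16 = 5.093
ln A = ln(5.093) / 0.25 = 1.6278 / 0.25 = 6.5111
A = e^6.5111 ≈ 672.6 ha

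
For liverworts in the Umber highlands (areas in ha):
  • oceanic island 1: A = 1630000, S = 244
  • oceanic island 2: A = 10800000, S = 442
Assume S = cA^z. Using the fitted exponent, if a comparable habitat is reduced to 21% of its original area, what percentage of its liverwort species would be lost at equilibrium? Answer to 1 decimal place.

z = ln(442/244) / ln(10800000/1630000) = 0.5941 / 1.8910 = 0.3142
S_new/S_old = (A_new/A_old)^z = 0.21^0.3142 = exp(0.3142 × -1.5606) = 0.6124
Fraction lost = 1 − 0.6124 = 0.3876

38.8%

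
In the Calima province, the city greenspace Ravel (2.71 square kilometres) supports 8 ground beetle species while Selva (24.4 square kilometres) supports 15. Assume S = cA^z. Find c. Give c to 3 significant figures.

6.02

z = ln(S₂/S₁) / ln(A₂/A₁) = ln(15/8) / ln(24.4/2.71) = 0.6286 / 2.1976 = 0.2860
c = S₁ / A₁^z = 8 / 2.71^0.2860 = 8 / 1.33 = 6.015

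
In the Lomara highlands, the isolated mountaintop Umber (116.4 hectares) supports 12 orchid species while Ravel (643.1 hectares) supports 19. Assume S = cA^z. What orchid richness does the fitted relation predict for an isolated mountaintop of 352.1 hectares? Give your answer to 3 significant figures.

16.2

z = ln(19/12) / ln(643.1/116.4) = 0.4595 / 1.7093 = 0.2688
c = 12 / 116.4^0.2688 = 12 / 3.593 = 3.34
S₃ = 3.34 × 352.1^0.2688 = 3.34 × 4.838 ≈ 16.16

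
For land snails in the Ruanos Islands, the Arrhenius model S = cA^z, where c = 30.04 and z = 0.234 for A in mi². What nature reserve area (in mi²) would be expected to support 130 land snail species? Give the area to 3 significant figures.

524 mi²

130 = 30.04 × A^0.234  ⇒  A^0.234 = 130/30.04 = 4.328
ln A = ln(4.328) / 0.234 = 1.4650 / 0.234 = 6.2607
A = e^6.2607 ≈ 523.6 mi²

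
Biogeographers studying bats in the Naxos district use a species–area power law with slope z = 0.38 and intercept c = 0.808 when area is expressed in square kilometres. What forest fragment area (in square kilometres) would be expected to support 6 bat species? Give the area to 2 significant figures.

6 = 0.808 × A^0.38  ⇒  A^0.38 = 6/0.808 = 7.426
ln A = ln(7.426) / 0.38 = 2.0050 / 0.38 = 5.2762
A = e^5.2762 ≈ 195.6 square kilometres

200 square kilometres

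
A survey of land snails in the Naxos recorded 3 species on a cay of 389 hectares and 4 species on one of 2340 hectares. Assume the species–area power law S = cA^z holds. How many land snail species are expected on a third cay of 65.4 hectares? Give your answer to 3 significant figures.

z = ln(4/3) / ln(2340/389) = 0.2877 / 1.7943 = 0.1603
c = 3 / 389^0.1603 = 3 / 2.602 = 1.153
S₃ = 1.153 × 65.4^0.1603 = 1.153 × 1.955 ≈ 2.254

2.25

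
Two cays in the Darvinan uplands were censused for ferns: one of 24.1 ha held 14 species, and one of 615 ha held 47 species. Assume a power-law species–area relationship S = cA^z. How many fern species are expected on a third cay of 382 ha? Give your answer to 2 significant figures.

z = ln(47/14) / ln(615/24.1) = 1.2111 / 3.2394 = 0.3739
c = 14 / 24.1^0.3739 = 14 / 3.286 = 4.26
S₃ = 4.26 × 382^0.3739 = 4.26 × 9.233 ≈ 39.33

39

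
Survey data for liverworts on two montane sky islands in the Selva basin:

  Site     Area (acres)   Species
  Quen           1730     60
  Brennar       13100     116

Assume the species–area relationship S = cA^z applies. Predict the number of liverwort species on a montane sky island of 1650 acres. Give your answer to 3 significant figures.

59.1

z = ln(116/60) / ln(13100/1730) = 0.6592 / 2.0245 = 0.3256
c = 60 / 1730^0.3256 = 60 / 11.34 = 5.293
S₃ = 5.293 × 1650^0.3256 = 5.293 × 11.16 ≈ 59.08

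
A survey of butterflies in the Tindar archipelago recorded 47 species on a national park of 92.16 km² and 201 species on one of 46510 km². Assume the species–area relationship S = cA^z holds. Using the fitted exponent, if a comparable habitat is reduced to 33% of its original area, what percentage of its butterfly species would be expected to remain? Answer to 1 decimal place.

z = ln(201/47) / ln(46510/92.16) = 1.4532 / 6.2239 = 0.2335
S_new/S_old = (A_new/A_old)^z = 0.33^0.2335 = exp(0.2335 × -1.1087) = 0.7719

77.2%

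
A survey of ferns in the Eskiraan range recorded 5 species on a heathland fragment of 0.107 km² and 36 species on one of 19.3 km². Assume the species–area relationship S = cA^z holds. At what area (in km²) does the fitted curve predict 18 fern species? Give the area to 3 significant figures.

z = ln(36/5) / ln(19.3/0.107) = 1.9741 / 5.1950 = 0.3800
c = 5 / 0.107^0.3800 = 5 / 0.4277 = 11.69
A = (18/11.69)^(1/0.3800) ⇒ ln A = ln(1.54)/0.3800 = 1.1360
A = e^1.1360 ≈ 3.114 km²

3.11 km²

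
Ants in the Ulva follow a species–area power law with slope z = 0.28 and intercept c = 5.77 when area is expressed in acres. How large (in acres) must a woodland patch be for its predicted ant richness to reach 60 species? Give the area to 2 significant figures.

60 = 5.77 × A^0.28  ⇒  A^0.28 = 60/5.77 = 10.4
ln A = ln(10.4) / 0.28 = 2.3417 / 0.28 = 8.3631
A = e^8.3631 ≈ 4286 acres

4300 acres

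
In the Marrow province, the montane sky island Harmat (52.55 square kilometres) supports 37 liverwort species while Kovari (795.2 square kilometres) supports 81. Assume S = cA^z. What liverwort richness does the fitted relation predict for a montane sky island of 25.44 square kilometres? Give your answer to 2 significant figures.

30

z = ln(81/37) / ln(795.2/52.55) = 0.7835 / 2.7168 = 0.2884
c = 37 / 52.55^0.2884 = 37 / 3.135 = 11.8
S₃ = 11.8 × 25.44^0.2884 = 11.8 × 2.543 ≈ 30.02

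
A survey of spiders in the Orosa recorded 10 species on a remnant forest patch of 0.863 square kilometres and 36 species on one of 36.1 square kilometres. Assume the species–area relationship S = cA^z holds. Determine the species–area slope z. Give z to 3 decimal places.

Taking logs: ln S = ln c + z ln A, so z = (ln S₂ − ln S₁)/(ln A₂ − ln A₁).
z = ln(36/10) / ln(36.1/0.863) = ln(3.6) / ln(41.83) = 1.2809 / 3.7336 = 0.3431

0.343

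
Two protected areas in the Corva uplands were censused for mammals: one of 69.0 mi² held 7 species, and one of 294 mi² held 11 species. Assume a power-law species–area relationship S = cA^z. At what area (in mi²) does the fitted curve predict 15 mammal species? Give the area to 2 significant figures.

z = ln(11/7) / ln(294/69) = 0.4520 / 1.4495 = 0.3118
c = 7 / 69^0.3118 = 7 / 3.745 = 1.869
A = (15/1.869)^(1/0.3118) ⇒ ln A = ln(8.024)/0.3118 = 6.6782
A = e^6.6782 ≈ 794.9 mi²

790 mi²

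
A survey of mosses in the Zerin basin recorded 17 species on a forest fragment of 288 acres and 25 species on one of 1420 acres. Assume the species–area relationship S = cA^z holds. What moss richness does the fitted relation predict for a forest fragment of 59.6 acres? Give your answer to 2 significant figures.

12

z = ln(25/17) / ln(1420/288) = 0.3857 / 1.5955 = 0.2417
c = 17 / 288^0.2417 = 17 / 3.931 = 4.325
S₃ = 4.325 × 59.6^0.2417 = 4.325 × 2.686 ≈ 11.62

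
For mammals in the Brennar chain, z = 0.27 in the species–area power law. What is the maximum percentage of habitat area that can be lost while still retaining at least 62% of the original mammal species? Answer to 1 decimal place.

Need (A_new/A_old)^0.27 = 0.62, so A_new/A_old = 0.62^(1/0.27) = 0.62^3.704
ln(A_new/A_old) = ln 0.62 / 0.27 = -0.4780 / 0.27 = -1.7705
A_new/A_old = e^-1.7705 ≈ 0.1702
Fraction that can be lost = 1 − 0.1702 = 0.8298

83.0%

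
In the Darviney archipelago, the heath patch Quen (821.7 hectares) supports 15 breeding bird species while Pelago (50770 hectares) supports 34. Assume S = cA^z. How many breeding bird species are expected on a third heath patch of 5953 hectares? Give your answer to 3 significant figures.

22.2

z = ln(34/15) / ln(50770/821.7) = 0.8183 / 4.1237 = 0.1984
c = 15 / 821.7^0.1984 = 15 / 3.788 = 3.96
S₃ = 3.96 × 5953^0.1984 = 3.96 × 5.611 ≈ 22.22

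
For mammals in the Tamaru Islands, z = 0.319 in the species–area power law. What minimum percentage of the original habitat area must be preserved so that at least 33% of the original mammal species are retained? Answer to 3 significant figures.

3.09%

Need (A_new/A_old)^0.319 = 0.33, so A_new/A_old = 0.33^(1/0.319) = 0.33^3.135
ln(A_new/A_old) = ln 0.33 / 0.319 = -1.1087 / 0.319 = -3.4754
A_new/A_old = e^-3.4754 ≈ 0.03095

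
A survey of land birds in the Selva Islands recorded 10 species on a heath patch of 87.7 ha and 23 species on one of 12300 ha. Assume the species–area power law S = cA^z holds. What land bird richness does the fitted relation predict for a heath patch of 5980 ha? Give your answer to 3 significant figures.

z = ln(23/10) / ln(12300/87.7) = 0.8329 / 4.9434 = 0.1685
c = 10 / 87.7^0.1685 = 10 / 2.125 = 4.706
S₃ = 4.706 × 5980^0.1685 = 4.706 × 4.328 ≈ 20.37

20.4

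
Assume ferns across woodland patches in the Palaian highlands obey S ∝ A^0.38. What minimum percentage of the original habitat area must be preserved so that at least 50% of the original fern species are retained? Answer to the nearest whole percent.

Need (A_new/A_old)^0.38 = 0.5, so A_new/A_old = 0.5^(1/0.38) = 0.5^2.632
ln(A_new/A_old) = ln 0.5 / 0.38 = -0.6931 / 0.38 = -1.8241
A_new/A_old = e^-1.8241 ≈ 0.1614

16%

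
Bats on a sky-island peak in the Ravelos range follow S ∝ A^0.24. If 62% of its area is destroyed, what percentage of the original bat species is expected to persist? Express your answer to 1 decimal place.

79.3%

S_new/S_old = (A_new/A_old)^z = 0.38^0.24
= exp(0.24 × ln 0.38) = exp(0.24 × -0.9676) = exp(-0.2322) ≈ 0.7928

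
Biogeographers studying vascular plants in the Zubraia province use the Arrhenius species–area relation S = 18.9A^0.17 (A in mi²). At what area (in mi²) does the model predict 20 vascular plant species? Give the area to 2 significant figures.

1.4 mi²

20 = 18.9 × A^0.17  ⇒  A^0.17 = 20/18.9 = 1.058
ln A = ln(1.058) / 0.17 = 0.0566 / 0.17 = 0.3328
A = e^0.3328 ≈ 1.395 mi²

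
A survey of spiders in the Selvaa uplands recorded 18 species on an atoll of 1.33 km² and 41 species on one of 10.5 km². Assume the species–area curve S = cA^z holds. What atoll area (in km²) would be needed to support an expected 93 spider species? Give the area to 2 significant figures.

z = ln(41/18) / ln(10.5/1.33) = 0.8232 / 2.0662 = 0.3984
c = 18 / 1.33^0.3984 = 18 / 1.12 = 16.07
A = (93/16.07)^(1/0.3984) ⇒ ln A = ln(5.788)/0.3984 = 4.4071
A = e^4.4071 ≈ 82.03 km²

82 km²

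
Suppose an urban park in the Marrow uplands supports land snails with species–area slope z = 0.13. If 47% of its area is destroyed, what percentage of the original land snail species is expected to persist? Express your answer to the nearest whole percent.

92%

S_new/S_old = (A_new/A_old)^z = 0.53^0.13
= exp(0.13 × ln 0.53) = exp(0.13 × -0.6349) = exp(-0.0825) ≈ 0.9208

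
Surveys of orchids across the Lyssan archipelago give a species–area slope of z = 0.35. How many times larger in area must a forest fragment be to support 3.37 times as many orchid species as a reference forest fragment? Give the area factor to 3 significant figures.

32.2

(A₂/A₁)^0.35 = 3.37, so A₂/A₁ = 3.37^(1/0.35) = 3.37^2.857
ln(A₂/A₁) = ln 3.37 / 0.35 = 1.2149 / 0.35 = 3.4712
A₂/A₁ = e^3.4712 ≈ 32.17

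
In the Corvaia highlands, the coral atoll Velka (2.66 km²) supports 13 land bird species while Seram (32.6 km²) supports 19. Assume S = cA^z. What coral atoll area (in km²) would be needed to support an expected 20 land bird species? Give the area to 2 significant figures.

z = ln(19/13) / ln(32.6/2.66) = 0.3795 / 2.5060 = 0.1514
c = 13 / 2.66^0.1514 = 13 / 1.16 = 11.21
A = (20/11.21)^(1/0.1514) ⇒ ln A = ln(1.784)/0.1514 = 3.8230
A = e^3.8230 ≈ 45.74 km²

46 km²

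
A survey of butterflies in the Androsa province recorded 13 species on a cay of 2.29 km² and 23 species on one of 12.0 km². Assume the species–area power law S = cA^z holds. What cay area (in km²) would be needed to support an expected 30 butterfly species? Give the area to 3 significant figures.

26.0 km²

z = ln(23/13) / ln(12/2.29) = 0.5705 / 1.6564 = 0.3445
c = 13 / 2.29^0.3445 = 13 / 1.33 = 9.772
A = (30/9.772)^(1/0.3445) ⇒ ln A = ln(3.07)/0.3445 = 3.2563
A = e^3.2563 ≈ 25.95 km²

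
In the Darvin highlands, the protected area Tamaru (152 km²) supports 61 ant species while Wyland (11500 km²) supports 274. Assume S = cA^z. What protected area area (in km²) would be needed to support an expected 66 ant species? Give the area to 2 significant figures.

190 km²

z = ln(274/61) / ln(11500/152) = 1.5023 / 4.3262 = 0.3472
c = 61 / 152^0.3472 = 61 / 5.723 = 10.66
A = (66/10.66)^(1/0.3472) ⇒ ln A = ln(6.192)/0.3472 = 5.2508
A = e^5.2508 ≈ 190.7 km²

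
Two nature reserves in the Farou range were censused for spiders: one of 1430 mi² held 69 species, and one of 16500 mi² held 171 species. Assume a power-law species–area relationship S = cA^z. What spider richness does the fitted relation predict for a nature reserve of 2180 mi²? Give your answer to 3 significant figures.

z = ln(171/69) / ln(16500/1430) = 0.9076 / 2.4457 = 0.3711
c = 69 / 1430^0.3711 = 69 / 14.82 = 4.655
S₃ = 4.655 × 2180^0.3711 = 4.655 × 17.33 ≈ 80.69

80.7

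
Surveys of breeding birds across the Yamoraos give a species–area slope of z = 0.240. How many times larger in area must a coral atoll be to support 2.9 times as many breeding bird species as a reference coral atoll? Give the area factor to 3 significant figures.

84.5

(A₂/A₁)^0.24 = 2.9, so A₂/A₁ = 2.9^(1/0.24) = 2.9^4.167
ln(A₂/A₁) = ln 2.9 / 0.24 = 1.0647 / 0.24 = 4.4363
A₂/A₁ = e^4.4363 ≈ 84.46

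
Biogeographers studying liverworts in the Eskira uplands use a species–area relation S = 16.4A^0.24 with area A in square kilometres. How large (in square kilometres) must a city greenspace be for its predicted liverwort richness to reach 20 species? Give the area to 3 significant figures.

2.29 square kilometres

20 = 16.4 × A^0.24  ⇒  A^0.24 = 20/16.4 = 1.22
ln A = ln(1.22) / 0.24 = 0.1985 / 0.24 = 0.8269
A = e^0.8269 ≈ 2.286 square kilometres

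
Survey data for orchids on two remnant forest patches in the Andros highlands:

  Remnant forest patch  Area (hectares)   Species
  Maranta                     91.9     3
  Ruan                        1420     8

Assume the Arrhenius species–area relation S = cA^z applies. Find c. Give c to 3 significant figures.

0.594

z = ln(S₂/S₁) / ln(A₂/A₁) = ln(8/3) / ln(1420/91.9) = 0.9808 / 2.7377 = 0.3583
c = S₁ / A₁^z = 3 / 91.9^0.3583 = 3 / 5.051 = 0.5939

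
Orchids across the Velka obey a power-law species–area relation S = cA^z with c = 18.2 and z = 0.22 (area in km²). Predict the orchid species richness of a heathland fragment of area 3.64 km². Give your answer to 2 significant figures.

24

S = 18.2 × 3.64^0.22
ln S = ln 18.2 + 0.22 × ln 3.64 = 2.9014 + 0.22 × 1.2920 = 3.1857
S = e^3.1857 ≈ 24.18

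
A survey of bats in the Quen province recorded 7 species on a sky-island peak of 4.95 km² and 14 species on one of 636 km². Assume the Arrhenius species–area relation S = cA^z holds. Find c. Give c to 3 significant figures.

z = ln(S₂/S₁) / ln(A₂/A₁) = ln(14/7) / ln(636/4.95) = 0.6931 / 4.8558 = 0.1427
c = S₁ / A₁^z = 7 / 4.95^0.1427 = 7 / 1.256 = 5.571

5.57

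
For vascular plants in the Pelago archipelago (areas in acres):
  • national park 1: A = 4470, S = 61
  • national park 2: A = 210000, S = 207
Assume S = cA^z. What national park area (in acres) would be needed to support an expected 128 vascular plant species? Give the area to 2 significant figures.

z = ln(207/61) / ln(210000/4470) = 1.2218 / 3.8497 = 0.3174
c = 61 / 4470^0.3174 = 61 / 14.41 = 4.234
A = (128/4.234)^(1/0.3174) ⇒ ln A = ln(30.23)/0.3174 = 10.7403
A = e^10.7403 ≈ 46182 acres

46000 acres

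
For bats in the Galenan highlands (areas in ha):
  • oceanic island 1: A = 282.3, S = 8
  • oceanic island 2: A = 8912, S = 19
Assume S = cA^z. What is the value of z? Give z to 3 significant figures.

0.251

Taking logs: ln S = ln c + z ln A, so z = (ln S₂ − ln S₁)/(ln A₂ − ln A₁).
z = ln(19/8) / ln(8912/282.3) = ln(2.375) / ln(31.57) = 0.8650 / 3.4522 = 0.2506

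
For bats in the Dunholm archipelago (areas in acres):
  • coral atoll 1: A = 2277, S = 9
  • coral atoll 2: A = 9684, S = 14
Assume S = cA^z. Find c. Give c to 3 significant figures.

0.850

z = ln(S₂/S₁) / ln(A₂/A₁) = ln(14/9) / ln(9684/2277) = 0.4418 / 1.4476 = 0.3052
c = S₁ / A₁^z = 9 / 2277^0.3052 = 9 / 10.59 = 0.8502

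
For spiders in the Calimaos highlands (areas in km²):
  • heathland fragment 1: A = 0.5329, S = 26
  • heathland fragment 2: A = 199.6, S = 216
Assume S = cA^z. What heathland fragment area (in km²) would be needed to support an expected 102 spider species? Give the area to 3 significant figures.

24.4 km²

z = ln(216/26) / ln(199.6/0.5329) = 2.1172 / 5.9257 = 0.3573
c = 26 / 0.5329^0.3573 = 26 / 0.7986 = 32.56
A = (102/32.56)^(1/0.3573) ⇒ ln A = ln(3.133)/0.3573 = 3.1963
A = e^3.1963 ≈ 24.44 km²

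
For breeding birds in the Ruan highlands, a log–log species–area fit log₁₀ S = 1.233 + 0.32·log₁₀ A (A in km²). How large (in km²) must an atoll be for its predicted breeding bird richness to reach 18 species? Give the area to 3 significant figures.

1.17 km²

18 = 17.1 × A^0.32  ⇒  A^0.32 = 18/17.1 = 1.053
ln A = ln(1.053) / 0.32 = 0.0513 / 0.32 = 0.1603
A = e^0.1603 ≈ 1.174 km²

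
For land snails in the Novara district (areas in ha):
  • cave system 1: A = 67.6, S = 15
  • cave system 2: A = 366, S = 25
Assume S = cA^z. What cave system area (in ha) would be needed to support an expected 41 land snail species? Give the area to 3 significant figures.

z = ln(25/15) / ln(366/67.6) = 0.5108 / 1.6890 = 0.3024
c = 15 / 67.6^0.3024 = 15 / 3.576 = 4.194
A = (41/4.194)^(1/0.3024) ⇒ ln A = ln(9.775)/0.3024 = 7.5383
A = e^7.5383 ≈ 1879 ha

1880 ha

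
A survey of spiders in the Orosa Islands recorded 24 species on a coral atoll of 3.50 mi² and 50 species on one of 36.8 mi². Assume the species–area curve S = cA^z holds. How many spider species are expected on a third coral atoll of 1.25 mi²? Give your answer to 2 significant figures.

17

z = ln(50/24) / ln(36.8/3.5) = 0.7340 / 2.3527 = 0.3120
c = 24 / 3.5^0.3120 = 24 / 1.478 = 16.24
S₃ = 16.24 × 1.25^0.3120 = 16.24 × 1.072 ≈ 17.41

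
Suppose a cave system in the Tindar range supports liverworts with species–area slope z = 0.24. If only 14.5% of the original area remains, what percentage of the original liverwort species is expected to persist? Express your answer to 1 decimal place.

S_new/S_old = (A_new/A_old)^z = 0.145^0.24
= exp(0.24 × ln 0.145) = exp(0.24 × -1.9310) = exp(-0.4634) ≈ 0.6291

62.9%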